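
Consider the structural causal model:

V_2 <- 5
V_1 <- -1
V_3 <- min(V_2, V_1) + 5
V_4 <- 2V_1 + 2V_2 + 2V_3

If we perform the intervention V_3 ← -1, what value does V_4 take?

6

The intervention breaks the incoming arrows to V_3: V_3 <- min(V_2, V_1) + 5 no longer applies, and V_3 = -1.
V_4 = 2V_1 + 2V_2 + 2V_3  [with V_1=-1, V_2=5, V_3=-1]  = 6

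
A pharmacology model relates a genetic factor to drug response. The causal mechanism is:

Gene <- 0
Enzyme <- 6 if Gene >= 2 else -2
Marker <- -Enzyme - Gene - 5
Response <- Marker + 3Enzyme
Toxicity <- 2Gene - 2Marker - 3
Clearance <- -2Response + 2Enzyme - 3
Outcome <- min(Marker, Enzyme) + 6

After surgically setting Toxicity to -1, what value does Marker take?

-3

do(Toxicity=-1) replaces the equation Toxicity <- 2Gene - 2Marker - 3 with the constant Toxicity = -1.
Marker is not downstream of the intervention, so its value is determined by the original equations.
Enzyme = 6 if Gene >= 2 else -2  [with Gene=0]  = -2
Marker = -Enzyme - Gene - 5  [with Enzyme=-2, Gene=0]  = -3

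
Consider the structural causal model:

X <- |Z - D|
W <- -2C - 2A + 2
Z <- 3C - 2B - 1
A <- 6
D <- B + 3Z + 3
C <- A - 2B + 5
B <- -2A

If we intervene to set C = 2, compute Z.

The intervention breaks the incoming arrows to C: C <- A - 2B + 5 no longer applies, and C = 2.
B = -2A  [with A=6]  = -12
Z = 3C - 2B - 1  [with C=2, B=-12]  = 29

29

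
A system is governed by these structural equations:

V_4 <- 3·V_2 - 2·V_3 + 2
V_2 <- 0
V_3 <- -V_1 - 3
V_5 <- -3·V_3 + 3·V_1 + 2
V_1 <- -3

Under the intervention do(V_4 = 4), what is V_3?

Under do(V_4=4), the mechanism V_4 <- 3·V_2 - 2·V_3 + 2 is discarded; V_4 is fixed at 4.
Since V_3 is not a descendant of the intervened variable, it is unaffected.
V_3 = -V_1 - 3  [with V_1=-3]  = 0

0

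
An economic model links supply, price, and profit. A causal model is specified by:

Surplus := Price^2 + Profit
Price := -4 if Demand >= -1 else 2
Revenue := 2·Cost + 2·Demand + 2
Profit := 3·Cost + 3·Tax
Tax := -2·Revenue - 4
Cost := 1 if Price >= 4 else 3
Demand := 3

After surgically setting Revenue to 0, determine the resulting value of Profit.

Under do(Revenue=0), the mechanism Revenue := 2·Cost + 2·Demand + 2 is discarded; Revenue is fixed at 0.
Price = -4 if Demand >= -1 else 2  [with Demand=3]  = -4
Cost = 1 if Price >= 4 else 3  [with Price=-4]  = 3
Tax = -2·Revenue - 4  [with Revenue=0]  = -4
Profit = 3·Cost + 3·Tax  [with Cost=3, Tax=-4]  = -3

-3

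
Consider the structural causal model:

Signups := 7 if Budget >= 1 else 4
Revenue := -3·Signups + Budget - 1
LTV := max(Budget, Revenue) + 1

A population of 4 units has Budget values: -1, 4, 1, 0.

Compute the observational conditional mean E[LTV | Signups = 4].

Observing Signups=4 restricts to units where Signups's equation naturally yields 4: Budget ∈ {-1, 0}. In that subpopulation LTV = 0, 1, mean 0.5.

0.5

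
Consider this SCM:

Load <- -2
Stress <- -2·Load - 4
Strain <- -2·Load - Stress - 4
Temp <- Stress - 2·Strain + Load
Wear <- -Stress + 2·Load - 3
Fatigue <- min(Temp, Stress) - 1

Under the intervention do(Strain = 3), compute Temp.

-8

The intervention breaks the incoming arrows to Strain: Strain <- -2·Load - Stress - 4 no longer applies, and Strain = 3.
Stress = -2·Load - 4  [with Load=-2]  = 0
Temp = Stress - 2·Strain + Load  [with Stress=0, Strain=3, Load=-2]  = -8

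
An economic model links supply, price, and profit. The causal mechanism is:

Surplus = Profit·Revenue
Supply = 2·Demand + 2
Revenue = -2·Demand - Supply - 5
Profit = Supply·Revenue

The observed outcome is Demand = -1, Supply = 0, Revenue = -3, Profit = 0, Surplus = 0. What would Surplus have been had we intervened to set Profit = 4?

-12

Intervening sets Profit = 4 and removes its equation (Profit = Supply·Revenue).
Supply = 2·Demand + 2  [with Demand=-1]  = 0
Revenue = -2·Demand - Supply - 5  [with Demand=-1, Supply=0]  = -3
Surplus = Profit·Revenue  [with Profit=4, Revenue=-3]  = -12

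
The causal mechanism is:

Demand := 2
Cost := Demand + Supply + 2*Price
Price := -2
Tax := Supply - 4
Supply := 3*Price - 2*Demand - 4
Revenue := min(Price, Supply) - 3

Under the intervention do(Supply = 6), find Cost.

The intervention breaks the incoming arrows to Supply: Supply := 3*Price - 2*Demand - 4 no longer applies, and Supply = 6.
Cost = Demand + Supply + 2*Price  [with Demand=2, Supply=6, Price=-2]  = 4

4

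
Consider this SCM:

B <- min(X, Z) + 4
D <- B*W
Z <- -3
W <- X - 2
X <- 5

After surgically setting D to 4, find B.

1

The intervention breaks the incoming arrows to D: D <- B*W no longer applies, and D = 4.
Since B is not a descendant of the intervened variable, it is unaffected.
B = min(X, Z) + 4  [with X=5, Z=-3]  = 1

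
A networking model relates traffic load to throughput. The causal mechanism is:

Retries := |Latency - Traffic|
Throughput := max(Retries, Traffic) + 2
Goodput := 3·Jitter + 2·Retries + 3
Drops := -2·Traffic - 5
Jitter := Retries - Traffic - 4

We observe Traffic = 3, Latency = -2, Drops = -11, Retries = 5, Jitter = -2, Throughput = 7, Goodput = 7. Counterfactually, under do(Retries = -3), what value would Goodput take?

-33

The intervention breaks the incoming arrows to Retries: Retries := |Latency - Traffic| no longer applies, and Retries = -3.
Jitter = Retries - Traffic - 4  [with Retries=-3, Traffic=3]  = -10
Goodput = 3·Jitter + 2·Retries + 3  [with Jitter=-10, Retries=-3]  = -33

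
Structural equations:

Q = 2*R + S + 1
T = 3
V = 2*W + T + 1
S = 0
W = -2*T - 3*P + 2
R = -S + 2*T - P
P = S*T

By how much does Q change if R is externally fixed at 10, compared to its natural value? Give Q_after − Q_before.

8

The intervention breaks the incoming arrows to R: R = -S + 2*T - P no longer applies, and R = 10.
Q = 2*R + S + 1  [with R=10, S=0]  = 21
Without intervention: P = S*T  [with S=0, T=3]  = 0; R = -S + 2*T - P  [with S=0, T=3, P=0]  = 6; Q = 2*R + S + 1  [with R=6, S=0]  = 13.
Change = 21 − 13 = 8.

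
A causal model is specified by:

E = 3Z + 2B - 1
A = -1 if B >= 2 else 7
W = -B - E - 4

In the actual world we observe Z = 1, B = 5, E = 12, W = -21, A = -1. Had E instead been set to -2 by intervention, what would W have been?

The intervention breaks the incoming arrows to E: E = 3Z + 2B - 1 no longer applies, and E = -2.
W = -B - E - 4  [with B=5, E=-2]  = -7

-7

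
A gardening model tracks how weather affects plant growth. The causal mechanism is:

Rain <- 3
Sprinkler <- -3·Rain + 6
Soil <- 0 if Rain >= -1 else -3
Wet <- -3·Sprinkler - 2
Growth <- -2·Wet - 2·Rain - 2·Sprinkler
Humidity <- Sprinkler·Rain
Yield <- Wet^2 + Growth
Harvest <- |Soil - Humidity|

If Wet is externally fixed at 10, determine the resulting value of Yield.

80

The intervention breaks the incoming arrows to Wet: Wet <- -3·Sprinkler - 2 no longer applies, and Wet = 10.
Sprinkler = -3·Rain + 6  [with Rain=3]  = -3
Growth = -2·Wet - 2·Rain - 2·Sprinkler  [with Wet=10, Rain=3, Sprinkler=-3]  = -20
Yield = Wet^2 + Growth  [with Wet=10, Growth=-20]  = 80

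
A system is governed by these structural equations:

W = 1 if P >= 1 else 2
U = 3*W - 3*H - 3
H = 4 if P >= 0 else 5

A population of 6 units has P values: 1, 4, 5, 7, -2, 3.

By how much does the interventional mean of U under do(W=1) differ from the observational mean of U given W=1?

-0.5

Every unit gets W=1 under the intervention. U values become -12, -12, -12, -12, -15, -12; E[U|do(W=1)] = -12.5.
Conditioning on W=1 selects the 5 unit(s) with P ∈ {1, 4, 5, 7, 3}. Their U values: -12, -12, -12, -12, -12. Mean = -12.
Difference = -12.5 − (-12) = -0.5.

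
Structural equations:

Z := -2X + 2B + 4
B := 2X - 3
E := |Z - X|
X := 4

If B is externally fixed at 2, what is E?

Under do(B=2), the mechanism B := 2X - 3 is discarded; B is fixed at 2.
Z = -2X + 2B + 4  [with X=4, B=2]  = 0
E = |Z - X|  [with Z=0, X=4]  = 4

4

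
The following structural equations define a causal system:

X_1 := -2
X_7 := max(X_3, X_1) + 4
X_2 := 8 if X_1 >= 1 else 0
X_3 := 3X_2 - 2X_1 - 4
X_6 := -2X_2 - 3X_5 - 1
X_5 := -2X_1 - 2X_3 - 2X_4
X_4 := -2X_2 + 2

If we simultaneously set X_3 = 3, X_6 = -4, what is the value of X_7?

Under do(X_3 = 3, X_6 = -4), each intervened variable's structural equation is replaced by its fixed value.
X_7 = max(X_3, X_1) + 4  [with X_3=3, X_1=-2]  = 7

7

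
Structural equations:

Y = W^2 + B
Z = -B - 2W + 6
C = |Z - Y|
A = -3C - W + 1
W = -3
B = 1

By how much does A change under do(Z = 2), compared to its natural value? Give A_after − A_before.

The intervention breaks the incoming arrows to Z: Z = -B - 2W + 6 no longer applies, and Z = 2.
Y = W^2 + B  [with W=-3, B=1]  = 10
C = |Z - Y|  [with Z=2, Y=10]  = 8
A = -3C - W + 1  [with C=8, W=-3]  = -20
Without intervention: Z = -B - 2W + 6  [with B=1, W=-3]  = 11; Y = W^2 + B  [with W=-3, B=1]  = 10; C = |Z - Y|  [with Z=11, Y=10]  = 1; A = -3C - W + 1  [with C=1, W=-3]  = 1.
Change = -20 − 1 = -21.

-21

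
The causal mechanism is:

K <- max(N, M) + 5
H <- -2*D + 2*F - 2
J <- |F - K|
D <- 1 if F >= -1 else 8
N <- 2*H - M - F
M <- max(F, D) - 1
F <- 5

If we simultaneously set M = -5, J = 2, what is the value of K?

17

The joint intervention fixes M = -5, J = 2, removing each variable's own equation.
D = 1 if F >= -1 else 8  [with F=5]  = 1
H = -2*D + 2*F - 2  [with D=1, F=5]  = 6
N = 2*H - M - F  [with H=6, M=-5, F=5]  = 12
K = max(N, M) + 5  [with N=12, M=-5]  = 17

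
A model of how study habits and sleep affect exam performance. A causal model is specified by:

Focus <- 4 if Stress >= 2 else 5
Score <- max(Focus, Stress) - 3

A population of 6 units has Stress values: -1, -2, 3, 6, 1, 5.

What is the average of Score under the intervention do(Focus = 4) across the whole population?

do(Focus=4) breaks Focus's dependence on Stress. With Focus=4 fixed, Score across the units is 1, 1, 1, 3, 1, 2, mean 1.5.

1.5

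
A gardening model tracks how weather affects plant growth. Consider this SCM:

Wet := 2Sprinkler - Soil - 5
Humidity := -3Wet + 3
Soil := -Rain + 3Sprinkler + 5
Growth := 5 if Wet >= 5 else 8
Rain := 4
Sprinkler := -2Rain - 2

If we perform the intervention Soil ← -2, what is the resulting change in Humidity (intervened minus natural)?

81

The intervention breaks the incoming arrows to Soil: Soil := -Rain + 3Sprinkler + 5 no longer applies, and Soil = -2.
Sprinkler = -2Rain - 2  [with Rain=4]  = -10
Wet = 2Sprinkler - Soil - 5  [with Sprinkler=-10, Soil=-2]  = -23
Humidity = -3Wet + 3  [with Wet=-23]  = 72
Without intervention: Sprinkler = -2Rain - 2  [with Rain=4]  = -10; Soil = -Rain + 3Sprinkler + 5  [with Rain=4, Sprinkler=-10]  = -29; Wet = 2Sprinkler - Soil - 5  [with Sprinkler=-10, Soil=-29]  = 4; Humidity = -3Wet + 3  [with Wet=4]  = -9.
Change = 72 − (-9) = 81.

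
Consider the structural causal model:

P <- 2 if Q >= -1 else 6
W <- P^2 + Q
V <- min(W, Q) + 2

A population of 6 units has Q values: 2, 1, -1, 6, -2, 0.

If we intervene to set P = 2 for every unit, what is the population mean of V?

do(P=2) breaks P's dependence on Q. With P=2 fixed, V across the units is 4, 3, 1, 8, 0, 2, mean 3.

3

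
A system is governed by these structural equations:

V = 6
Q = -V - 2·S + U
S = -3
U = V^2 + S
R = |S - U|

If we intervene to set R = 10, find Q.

33

The intervention breaks the incoming arrows to R: R = |S - U| no longer applies, and R = 10.
Since Q is not a descendant of the intervened variable, it is unaffected.
U = V^2 + S  [with V=6, S=-3]  = 33
Q = -V - 2·S + U  [with V=6, S=-3, U=33]  = 33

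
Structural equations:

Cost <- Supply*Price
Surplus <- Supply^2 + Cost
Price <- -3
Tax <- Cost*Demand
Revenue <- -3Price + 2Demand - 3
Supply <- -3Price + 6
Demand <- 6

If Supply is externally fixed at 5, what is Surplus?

The intervention breaks the incoming arrows to Supply: Supply <- -3Price + 6 no longer applies, and Supply = 5.
Cost = Supply*Price  [with Supply=5, Price=-3]  = -15
Surplus = Supply^2 + Cost  [with Supply=5, Cost=-15]  = 10

10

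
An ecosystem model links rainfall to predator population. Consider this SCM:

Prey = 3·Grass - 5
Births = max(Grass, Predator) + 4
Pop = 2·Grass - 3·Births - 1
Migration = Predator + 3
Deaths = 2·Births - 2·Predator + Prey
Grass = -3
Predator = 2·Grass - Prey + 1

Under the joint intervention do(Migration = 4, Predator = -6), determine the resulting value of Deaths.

Under do(Migration = 4, Predator = -6), each intervened variable's structural equation is replaced by its fixed value.
Prey = 3·Grass - 5  [with Grass=-3]  = -14
Births = max(Grass, Predator) + 4  [with Grass=-3, Predator=-6]  = 1
Deaths = 2·Births - 2·Predator + Prey  [with Births=1, Predator=-6, Prey=-14]  = 0

0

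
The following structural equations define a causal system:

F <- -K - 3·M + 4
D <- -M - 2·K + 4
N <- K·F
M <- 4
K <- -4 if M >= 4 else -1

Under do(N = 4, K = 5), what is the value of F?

-13

Setting N = 4, K = 5 by intervention discards those variables' equations.
F = -K - 3·M + 4  [with K=5, M=4]  = -13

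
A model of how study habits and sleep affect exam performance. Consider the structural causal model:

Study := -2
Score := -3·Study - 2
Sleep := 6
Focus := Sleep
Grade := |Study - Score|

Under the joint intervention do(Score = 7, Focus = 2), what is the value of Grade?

The joint intervention fixes Score = 7, Focus = 2, removing each variable's own equation.
Grade = |Study - Score|  [with Study=-2, Score=7]  = 9

9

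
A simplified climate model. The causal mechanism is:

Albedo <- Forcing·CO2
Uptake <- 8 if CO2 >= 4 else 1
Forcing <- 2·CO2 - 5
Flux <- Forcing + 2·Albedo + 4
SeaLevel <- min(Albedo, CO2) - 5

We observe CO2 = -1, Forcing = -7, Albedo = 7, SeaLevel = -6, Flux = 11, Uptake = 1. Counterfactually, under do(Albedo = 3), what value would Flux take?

3

do(Albedo=3) replaces the equation Albedo <- Forcing·CO2 with the constant Albedo = 3.
Forcing = 2·CO2 - 5  [with CO2=-1]  = -7
Flux = Forcing + 2·Albedo + 4  [with Forcing=-7, Albedo=3]  = 3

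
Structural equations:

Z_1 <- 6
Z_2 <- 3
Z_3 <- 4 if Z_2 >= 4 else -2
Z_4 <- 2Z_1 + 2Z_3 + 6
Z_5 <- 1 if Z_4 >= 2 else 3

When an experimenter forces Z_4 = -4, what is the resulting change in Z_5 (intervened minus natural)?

Intervening sets Z_4 = -4 and removes its equation (Z_4 <- 2Z_1 + 2Z_3 + 6).
Z_5 = 1 if Z_4 >= 2 else 3  [with Z_4=-4]  = 3
Without intervention: Z_3 = 4 if Z_2 >= 4 else -2  [with Z_2=3]  = -2; Z_4 = 2Z_1 + 2Z_3 + 6  [with Z_1=6, Z_3=-2]  = 14; Z_5 = 1 if Z_4 >= 2 else 3  [with Z_4=14]  = 1.
Change = 3 − 1 = 2.

2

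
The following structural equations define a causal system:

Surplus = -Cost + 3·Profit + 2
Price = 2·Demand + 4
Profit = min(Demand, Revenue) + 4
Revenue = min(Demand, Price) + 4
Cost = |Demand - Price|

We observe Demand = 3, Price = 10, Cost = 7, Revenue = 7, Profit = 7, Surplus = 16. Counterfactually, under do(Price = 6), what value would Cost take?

The intervention breaks the incoming arrows to Price: Price = 2·Demand + 4 no longer applies, and Price = 6.
Cost = |Demand - Price|  [with Demand=3, Price=6]  = 3

3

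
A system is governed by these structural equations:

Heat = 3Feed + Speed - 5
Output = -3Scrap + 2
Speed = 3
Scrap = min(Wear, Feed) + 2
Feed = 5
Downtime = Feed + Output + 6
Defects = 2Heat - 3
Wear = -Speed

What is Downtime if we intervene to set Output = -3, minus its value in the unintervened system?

-8

do(Output=-3) replaces the equation Output = -3Scrap + 2 with the constant Output = -3.
Downtime = Feed + Output + 6  [with Feed=5, Output=-3]  = 8
Without intervention: Wear = -Speed  [with Speed=3]  = -3; Scrap = min(Wear, Feed) + 2  [with Wear=-3, Feed=5]  = -1; Output = -3Scrap + 2  [with Scrap=-1]  = 5; Downtime = Feed + Output + 6  [with Feed=5, Output=5]  = 16.
Change = 8 − 16 = -8.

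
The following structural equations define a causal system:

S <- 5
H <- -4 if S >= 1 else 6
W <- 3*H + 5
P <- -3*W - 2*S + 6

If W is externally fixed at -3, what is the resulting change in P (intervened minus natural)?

-12

The intervention breaks the incoming arrows to W: W <- 3*H + 5 no longer applies, and W = -3.
P = -3*W - 2*S + 6  [with W=-3, S=5]  = 5
Without intervention: H = -4 if S >= 1 else 6  [with S=5]  = -4; W = 3*H + 5  [with H=-4]  = -7; P = -3*W - 2*S + 6  [with W=-7, S=5]  = 17.
Change = 5 − 17 = -12.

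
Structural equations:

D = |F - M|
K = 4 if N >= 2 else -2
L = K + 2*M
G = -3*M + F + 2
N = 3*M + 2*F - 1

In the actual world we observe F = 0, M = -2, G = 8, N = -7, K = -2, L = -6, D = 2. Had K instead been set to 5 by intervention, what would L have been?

1

The intervention breaks the incoming arrows to K: K = 4 if N >= 2 else -2 no longer applies, and K = 5.
L = K + 2*M  [with K=5, M=-2]  = 1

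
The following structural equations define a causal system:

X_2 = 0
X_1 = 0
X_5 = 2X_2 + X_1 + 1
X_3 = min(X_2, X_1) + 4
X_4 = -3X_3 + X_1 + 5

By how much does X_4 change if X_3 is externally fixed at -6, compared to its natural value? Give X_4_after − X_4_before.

30

The intervention breaks the incoming arrows to X_3: X_3 = min(X_2, X_1) + 4 no longer applies, and X_3 = -6.
X_4 = -3X_3 + X_1 + 5  [with X_3=-6, X_1=0]  = 23
Without intervention: X_3 = min(X_2, X_1) + 4  [with X_2=0, X_1=0]  = 4; X_4 = -3X_3 + X_1 + 5  [with X_3=4, X_1=0]  = -7.
Change = 23 − (-7) = 30.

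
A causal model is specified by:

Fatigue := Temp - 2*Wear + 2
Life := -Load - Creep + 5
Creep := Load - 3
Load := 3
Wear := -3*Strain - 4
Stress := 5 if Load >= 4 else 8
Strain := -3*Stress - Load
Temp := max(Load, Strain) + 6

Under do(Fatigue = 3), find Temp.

Under do(Fatigue=3), the mechanism Fatigue := Temp - 2*Wear + 2 is discarded; Fatigue is fixed at 3.
Since Temp is not a descendant of the intervened variable, it is unaffected.
Stress = 5 if Load >= 4 else 8  [with Load=3]  = 8
Strain = -3*Stress - Load  [with Stress=8, Load=3]  = -27
Temp = max(Load, Strain) + 6  [with Load=3, Strain=-27]  = 9

9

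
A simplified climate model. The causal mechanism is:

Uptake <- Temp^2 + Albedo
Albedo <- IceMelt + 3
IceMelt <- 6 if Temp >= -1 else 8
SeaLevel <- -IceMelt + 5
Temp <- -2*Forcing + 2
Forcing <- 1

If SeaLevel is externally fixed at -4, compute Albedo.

The intervention breaks the incoming arrows to SeaLevel: SeaLevel <- -IceMelt + 5 no longer applies, and SeaLevel = -4.
Since Albedo is not a descendant of the intervened variable, it is unaffected.
Temp = -2*Forcing + 2  [with Forcing=1]  = 0
IceMelt = 6 if Temp >= -1 else 8  [with Temp=0]  = 6
Albedo = IceMelt + 3  [with IceMelt=6]  = 9

9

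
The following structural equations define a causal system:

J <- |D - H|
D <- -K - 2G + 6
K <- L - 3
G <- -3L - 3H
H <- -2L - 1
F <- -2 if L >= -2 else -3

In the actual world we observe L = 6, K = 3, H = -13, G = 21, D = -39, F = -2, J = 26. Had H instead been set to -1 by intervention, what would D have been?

do(H=-1) replaces the equation H <- -2L - 1 with the constant H = -1.
K = L - 3  [with L=6]  = 3
G = -3L - 3H  [with L=6, H=-1]  = -15
D = -K - 2G + 6  [with K=3, G=-15]  = 33

33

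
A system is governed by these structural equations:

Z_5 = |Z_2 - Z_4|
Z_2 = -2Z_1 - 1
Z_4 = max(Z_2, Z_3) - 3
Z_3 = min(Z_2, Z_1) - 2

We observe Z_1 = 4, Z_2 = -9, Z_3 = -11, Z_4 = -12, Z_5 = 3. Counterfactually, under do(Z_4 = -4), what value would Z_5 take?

5

Intervening sets Z_4 = -4 and removes its equation (Z_4 = max(Z_2, Z_3) - 3).
Z_2 = -2Z_1 - 1  [with Z_1=4]  = -9
Z_5 = |Z_2 - Z_4|  [with Z_2=-9, Z_4=-4]  = 5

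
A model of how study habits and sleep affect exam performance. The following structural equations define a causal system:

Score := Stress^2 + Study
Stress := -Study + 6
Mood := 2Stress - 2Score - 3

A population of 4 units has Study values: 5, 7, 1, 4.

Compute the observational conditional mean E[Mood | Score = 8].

Conditioning on Score=8 selects the 2 unit(s) with Study ∈ {7, 4}. Their Mood values: -21, -15. Mean = -18.

-18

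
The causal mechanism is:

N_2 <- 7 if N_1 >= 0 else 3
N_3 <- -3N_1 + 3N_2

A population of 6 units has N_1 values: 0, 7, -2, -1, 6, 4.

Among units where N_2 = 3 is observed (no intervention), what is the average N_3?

13.5

Conditioning on N_2=3 selects the 2 unit(s) with N_1 ∈ {-2, -1}. Their N_3 values: 15, 12. Mean = 13.5.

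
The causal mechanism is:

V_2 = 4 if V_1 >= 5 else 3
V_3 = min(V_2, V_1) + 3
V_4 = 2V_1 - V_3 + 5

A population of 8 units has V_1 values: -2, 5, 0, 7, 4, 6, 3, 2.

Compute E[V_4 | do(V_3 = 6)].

5.25

The intervention sets V_3=6 in all 8 units regardless of V_1. Recomputing V_4 per unit gives -5, 9, -1, 13, 7, 11, 5, 3; average 5.25.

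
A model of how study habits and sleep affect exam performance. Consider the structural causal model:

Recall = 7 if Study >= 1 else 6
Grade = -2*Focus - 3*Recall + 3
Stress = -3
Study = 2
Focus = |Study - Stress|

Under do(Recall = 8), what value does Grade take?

Intervening sets Recall = 8 and removes its equation (Recall = 7 if Study >= 1 else 6).
Focus = |Study - Stress|  [with Study=2, Stress=-3]  = 5
Grade = -2*Focus - 3*Recall + 3  [with Focus=5, Recall=8]  = -31

-31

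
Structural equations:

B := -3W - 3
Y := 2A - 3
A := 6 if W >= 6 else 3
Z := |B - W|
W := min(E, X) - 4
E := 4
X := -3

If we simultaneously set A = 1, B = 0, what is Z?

Setting A = 1, B = 0 by intervention discards those variables' equations.
W = min(E, X) - 4  [with E=4, X=-3]  = -7
Z = |B - W|  [with B=0, W=-7]  = 7

7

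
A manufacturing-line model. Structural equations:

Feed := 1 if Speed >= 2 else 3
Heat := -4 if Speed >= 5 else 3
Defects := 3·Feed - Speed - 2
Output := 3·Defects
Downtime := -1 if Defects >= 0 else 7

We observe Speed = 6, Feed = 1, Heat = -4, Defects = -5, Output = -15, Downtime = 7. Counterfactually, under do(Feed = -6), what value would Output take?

-78

do(Feed=-6) replaces the equation Feed := 1 if Speed >= 2 else 3 with the constant Feed = -6.
Defects = 3·Feed - Speed - 2  [with Feed=-6, Speed=6]  = -26
Output = 3·Defects  [with Defects=-26]  = -78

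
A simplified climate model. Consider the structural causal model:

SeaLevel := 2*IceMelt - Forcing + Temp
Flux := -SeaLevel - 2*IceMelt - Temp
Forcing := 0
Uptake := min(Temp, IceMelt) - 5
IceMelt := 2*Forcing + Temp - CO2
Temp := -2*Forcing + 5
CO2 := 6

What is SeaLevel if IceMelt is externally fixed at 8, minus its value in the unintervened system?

Intervening sets IceMelt = 8 and removes its equation (IceMelt := 2*Forcing + Temp - CO2).
Temp = -2*Forcing + 5  [with Forcing=0]  = 5
SeaLevel = 2*IceMelt - Forcing + Temp  [with IceMelt=8, Forcing=0, Temp=5]  = 21
Without intervention: Temp = -2*Forcing + 5  [with Forcing=0]  = 5; IceMelt = 2*Forcing + Temp - CO2  [with Forcing=0, Temp=5, CO2=6]  = -1; SeaLevel = 2*IceMelt - Forcing + Temp  [with IceMelt=-1, Forcing=0, Temp=5]  = 3.
Change = 21 − 3 = 18.

18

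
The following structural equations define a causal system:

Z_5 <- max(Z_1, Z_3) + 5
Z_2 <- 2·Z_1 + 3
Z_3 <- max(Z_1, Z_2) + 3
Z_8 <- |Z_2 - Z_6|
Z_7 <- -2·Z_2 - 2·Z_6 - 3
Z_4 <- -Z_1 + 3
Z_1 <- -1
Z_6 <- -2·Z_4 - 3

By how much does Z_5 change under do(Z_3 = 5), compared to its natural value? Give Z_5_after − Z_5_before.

do(Z_3=5) replaces the equation Z_3 <- max(Z_1, Z_2) + 3 with the constant Z_3 = 5.
Z_5 = max(Z_1, Z_3) + 5  [with Z_1=-1, Z_3=5]  = 10
Without intervention: Z_2 = 2·Z_1 + 3  [with Z_1=-1]  = 1; Z_3 = max(Z_1, Z_2) + 3  [with Z_1=-1, Z_2=1]  = 4; Z_5 = max(Z_1, Z_3) + 5  [with Z_1=-1, Z_3=4]  = 9.
Change = 10 − 9 = 1.

1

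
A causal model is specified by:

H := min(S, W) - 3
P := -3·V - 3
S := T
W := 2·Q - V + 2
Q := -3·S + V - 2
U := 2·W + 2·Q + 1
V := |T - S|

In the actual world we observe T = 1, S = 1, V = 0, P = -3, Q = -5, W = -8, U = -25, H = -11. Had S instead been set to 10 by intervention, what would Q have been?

-23

do(S=10) replaces the equation S := T with the constant S = 10.
V = |T - S|  [with T=1, S=10]  = 9
Q = -3·S + V - 2  [with S=10, V=9]  = -23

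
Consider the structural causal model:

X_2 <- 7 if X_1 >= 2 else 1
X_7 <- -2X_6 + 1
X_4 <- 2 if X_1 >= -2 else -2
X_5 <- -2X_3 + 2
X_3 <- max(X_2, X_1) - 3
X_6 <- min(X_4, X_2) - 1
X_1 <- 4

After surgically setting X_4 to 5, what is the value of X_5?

-6

Intervening sets X_4 = 5 and removes its equation (X_4 <- 2 if X_1 >= -2 else -2).
No directed path runs from X_4 to X_5, so X_5 keeps its natural value.
X_2 = 7 if X_1 >= 2 else 1  [with X_1=4]  = 7
X_3 = max(X_2, X_1) - 3  [with X_2=7, X_1=4]  = 4
X_5 = -2X_3 + 2  [with X_3=4]  = -6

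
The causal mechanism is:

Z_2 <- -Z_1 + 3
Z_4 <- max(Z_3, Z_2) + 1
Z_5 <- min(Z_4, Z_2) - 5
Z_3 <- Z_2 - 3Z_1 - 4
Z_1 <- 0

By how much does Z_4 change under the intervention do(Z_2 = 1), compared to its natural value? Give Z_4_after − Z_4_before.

Under do(Z_2=1), the mechanism Z_2 <- -Z_1 + 3 is discarded; Z_2 is fixed at 1.
Z_3 = Z_2 - 3Z_1 - 4  [with Z_2=1, Z_1=0]  = -3
Z_4 = max(Z_3, Z_2) + 1  [with Z_3=-3, Z_2=1]  = 2
Without intervention: Z_2 = -Z_1 + 3  [with Z_1=0]  = 3; Z_3 = Z_2 - 3Z_1 - 4  [with Z_2=3, Z_1=0]  = -1; Z_4 = max(Z_3, Z_2) + 1  [with Z_3=-1, Z_2=3]  = 4.
Change = 2 − 4 = -2.

-2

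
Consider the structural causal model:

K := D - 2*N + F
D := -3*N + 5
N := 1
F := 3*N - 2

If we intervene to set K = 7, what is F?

1

The intervention breaks the incoming arrows to K: K := D - 2*N + F no longer applies, and K = 7.
Since F is not a descendant of the intervened variable, it is unaffected.
F = 3*N - 2  [with N=1]  = 1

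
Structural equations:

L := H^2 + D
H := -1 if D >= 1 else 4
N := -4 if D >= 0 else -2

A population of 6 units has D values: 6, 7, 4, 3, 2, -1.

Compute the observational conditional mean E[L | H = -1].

E[L|H=-1] averages over only the 5 units with H=-1 (D = 6, 7, 4, 3, 2): L = 7, 8, 5, 4, 3, mean 5.4.

5.4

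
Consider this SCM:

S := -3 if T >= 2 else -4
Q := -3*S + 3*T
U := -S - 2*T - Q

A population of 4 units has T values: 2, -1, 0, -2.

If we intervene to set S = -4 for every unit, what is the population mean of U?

-6.75

Under do(S=-4), S's equation is replaced by S=-4 for every unit. Per-unit U: -18, -3, -8, 2. Mean = -6.75.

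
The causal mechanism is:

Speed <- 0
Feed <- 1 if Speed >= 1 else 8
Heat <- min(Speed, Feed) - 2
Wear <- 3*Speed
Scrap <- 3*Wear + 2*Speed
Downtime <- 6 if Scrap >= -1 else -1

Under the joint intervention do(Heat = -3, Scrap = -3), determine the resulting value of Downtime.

Setting Heat = -3, Scrap = -3 by intervention discards those variables' equations.
Downtime = 6 if Scrap >= -1 else -1  [with Scrap=-3]  = -1

-1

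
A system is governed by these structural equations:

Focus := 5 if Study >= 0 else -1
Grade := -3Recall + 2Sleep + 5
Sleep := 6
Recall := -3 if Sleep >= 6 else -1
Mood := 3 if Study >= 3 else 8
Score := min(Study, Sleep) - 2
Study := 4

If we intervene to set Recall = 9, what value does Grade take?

-10

Intervening sets Recall = 9 and removes its equation (Recall := -3 if Sleep >= 6 else -1).
Grade = -3Recall + 2Sleep + 5  [with Recall=9, Sleep=6]  = -10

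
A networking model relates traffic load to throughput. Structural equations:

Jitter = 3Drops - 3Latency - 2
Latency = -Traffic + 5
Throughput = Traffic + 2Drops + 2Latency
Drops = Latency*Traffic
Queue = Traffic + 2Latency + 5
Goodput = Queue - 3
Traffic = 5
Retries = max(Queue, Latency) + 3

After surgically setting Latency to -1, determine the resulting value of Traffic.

5

Under do(Latency=-1), the mechanism Latency = -Traffic + 5 is discarded; Latency is fixed at -1.
Traffic is not downstream of the intervention, so its value is determined by the original equations.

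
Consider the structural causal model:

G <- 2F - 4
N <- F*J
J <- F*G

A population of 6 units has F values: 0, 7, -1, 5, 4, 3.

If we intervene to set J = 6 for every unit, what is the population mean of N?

18

Under do(J=6), J's equation is replaced by J=6 for every unit. Per-unit N: 0, 42, -6, 30, 24, 18. Mean = 18.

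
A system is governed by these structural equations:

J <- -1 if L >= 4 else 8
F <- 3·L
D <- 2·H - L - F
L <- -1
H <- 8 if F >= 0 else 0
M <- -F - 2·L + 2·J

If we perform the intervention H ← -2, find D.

do(H=-2) replaces the equation H <- 8 if F >= 0 else 0 with the constant H = -2.
F = 3·L  [with L=-1]  = -3
D = 2·H - L - F  [with H=-2, L=-1, F=-3]  = 0

0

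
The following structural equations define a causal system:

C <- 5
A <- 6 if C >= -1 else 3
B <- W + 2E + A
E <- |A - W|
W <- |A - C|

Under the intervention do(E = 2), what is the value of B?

11

Intervening sets E = 2 and removes its equation (E <- |A - W|).
A = 6 if C >= -1 else 3  [with C=5]  = 6
W = |A - C|  [with A=6, C=5]  = 1
B = W + 2E + A  [with W=1, E=2, A=6]  = 11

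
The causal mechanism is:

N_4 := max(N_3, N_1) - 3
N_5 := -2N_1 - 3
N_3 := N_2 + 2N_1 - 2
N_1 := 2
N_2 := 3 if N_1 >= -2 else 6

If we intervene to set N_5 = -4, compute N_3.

do(N_5=-4) replaces the equation N_5 := -2N_1 - 3 with the constant N_5 = -4.
N_3 is not downstream of the intervention, so its value is determined by the original equations.
N_2 = 3 if N_1 >= -2 else 6  [with N_1=2]  = 3
N_3 = N_2 + 2N_1 - 2  [with N_2=3, N_1=2]  = 5

5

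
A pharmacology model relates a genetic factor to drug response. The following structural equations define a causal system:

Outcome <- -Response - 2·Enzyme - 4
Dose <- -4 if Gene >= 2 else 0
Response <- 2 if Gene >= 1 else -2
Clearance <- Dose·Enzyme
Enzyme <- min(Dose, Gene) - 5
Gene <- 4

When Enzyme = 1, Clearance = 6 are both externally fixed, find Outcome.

-8

Setting Enzyme = 1, Clearance = 6 by intervention discards those variables' equations.
Response = 2 if Gene >= 1 else -2  [with Gene=4]  = 2
Outcome = -Response - 2·Enzyme - 4  [with Response=2, Enzyme=1]  = -8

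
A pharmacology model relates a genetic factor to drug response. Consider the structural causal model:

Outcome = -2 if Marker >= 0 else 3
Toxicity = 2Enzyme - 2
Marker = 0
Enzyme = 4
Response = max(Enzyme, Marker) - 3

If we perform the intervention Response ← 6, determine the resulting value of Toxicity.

The intervention breaks the incoming arrows to Response: Response = max(Enzyme, Marker) - 3 no longer applies, and Response = 6.
Toxicity is not downstream of the intervention, so its value is determined by the original equations.
Toxicity = 2Enzyme - 2  [with Enzyme=4]  = 6

6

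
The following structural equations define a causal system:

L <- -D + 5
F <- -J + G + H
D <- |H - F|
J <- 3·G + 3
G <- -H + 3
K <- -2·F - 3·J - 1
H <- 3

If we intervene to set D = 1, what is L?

4

Intervening sets D = 1 and removes its equation (D <- |H - F|).
L = -D + 5  [with D=1]  = 4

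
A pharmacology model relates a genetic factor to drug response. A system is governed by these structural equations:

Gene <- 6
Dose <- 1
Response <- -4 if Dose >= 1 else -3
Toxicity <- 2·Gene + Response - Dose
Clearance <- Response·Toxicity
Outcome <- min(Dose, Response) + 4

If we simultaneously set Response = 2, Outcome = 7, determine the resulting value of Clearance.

26

The joint intervention fixes Response = 2, Outcome = 7, removing each variable's own equation.
Toxicity = 2·Gene + Response - Dose  [with Gene=6, Response=2, Dose=1]  = 13
Clearance = Response·Toxicity  [with Response=2, Toxicity=13]  = 26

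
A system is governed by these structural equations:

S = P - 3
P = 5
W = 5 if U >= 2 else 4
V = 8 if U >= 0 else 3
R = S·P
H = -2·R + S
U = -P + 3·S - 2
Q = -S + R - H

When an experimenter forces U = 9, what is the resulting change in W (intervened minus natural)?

The intervention breaks the incoming arrows to U: U = -P + 3·S - 2 no longer applies, and U = 9.
W = 5 if U >= 2 else 4  [with U=9]  = 5
Without intervention: S = P - 3  [with P=5]  = 2; U = -P + 3·S - 2  [with P=5, S=2]  = -1; W = 5 if U >= 2 else 4  [with U=-1]  = 4.
Change = 5 − 4 = 1.

1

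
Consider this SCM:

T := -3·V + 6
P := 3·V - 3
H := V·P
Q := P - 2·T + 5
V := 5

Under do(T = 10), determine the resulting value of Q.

do(T=10) replaces the equation T := -3·V + 6 with the constant T = 10.
P = 3·V - 3  [with V=5]  = 12
Q = P - 2·T + 5  [with P=12, T=10]  = -3

-3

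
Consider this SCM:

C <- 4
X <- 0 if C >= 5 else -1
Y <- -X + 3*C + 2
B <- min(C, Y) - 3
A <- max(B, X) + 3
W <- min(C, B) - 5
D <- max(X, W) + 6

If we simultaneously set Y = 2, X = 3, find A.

Setting Y = 2, X = 3 by intervention discards those variables' equations.
B = min(C, Y) - 3  [with C=4, Y=2]  = -1
A = max(B, X) + 3  [with B=-1, X=3]  = 6

6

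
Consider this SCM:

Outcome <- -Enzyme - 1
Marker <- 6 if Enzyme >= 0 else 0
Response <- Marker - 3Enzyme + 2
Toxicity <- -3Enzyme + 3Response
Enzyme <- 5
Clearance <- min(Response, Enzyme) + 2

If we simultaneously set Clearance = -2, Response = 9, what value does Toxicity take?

12

Under do(Clearance = -2, Response = 9), each intervened variable's structural equation is replaced by its fixed value.
Toxicity = -3Enzyme + 3Response  [with Enzyme=5, Response=9]  = 12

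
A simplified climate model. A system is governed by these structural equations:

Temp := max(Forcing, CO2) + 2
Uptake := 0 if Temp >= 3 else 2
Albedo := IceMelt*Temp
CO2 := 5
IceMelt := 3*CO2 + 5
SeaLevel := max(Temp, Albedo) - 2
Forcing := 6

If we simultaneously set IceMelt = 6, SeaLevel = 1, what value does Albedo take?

Setting IceMelt = 6, SeaLevel = 1 by intervention discards those variables' equations.
Temp = max(Forcing, CO2) + 2  [with Forcing=6, CO2=5]  = 8
Albedo = IceMelt*Temp  [with IceMelt=6, Temp=8]  = 48

48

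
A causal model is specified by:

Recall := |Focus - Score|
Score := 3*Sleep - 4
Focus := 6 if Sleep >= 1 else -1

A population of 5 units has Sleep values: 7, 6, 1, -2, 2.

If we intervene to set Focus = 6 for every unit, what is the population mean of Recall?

9.2

Every unit gets Focus=6 under the intervention. Recall values become 11, 8, 7, 16, 4; E[Recall|do(Focus=6)] = 9.2.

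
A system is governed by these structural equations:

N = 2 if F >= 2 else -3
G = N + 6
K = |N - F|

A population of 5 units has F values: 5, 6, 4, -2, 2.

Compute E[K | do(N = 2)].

The intervention sets N=2 in all 5 units regardless of F. Recomputing K per unit gives 3, 4, 2, 4, 0; average 2.6.

2.6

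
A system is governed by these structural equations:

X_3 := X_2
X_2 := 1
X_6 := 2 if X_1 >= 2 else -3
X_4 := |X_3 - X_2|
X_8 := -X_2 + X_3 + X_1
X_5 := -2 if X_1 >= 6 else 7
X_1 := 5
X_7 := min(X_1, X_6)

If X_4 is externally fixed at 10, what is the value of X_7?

2

The intervention breaks the incoming arrows to X_4: X_4 := |X_3 - X_2| no longer applies, and X_4 = 10.
No directed path runs from X_4 to X_7, so X_7 keeps its natural value.
X_6 = 2 if X_1 >= 2 else -3  [with X_1=5]  = 2
X_7 = min(X_1, X_6)  [with X_1=5, X_6=2]  = 2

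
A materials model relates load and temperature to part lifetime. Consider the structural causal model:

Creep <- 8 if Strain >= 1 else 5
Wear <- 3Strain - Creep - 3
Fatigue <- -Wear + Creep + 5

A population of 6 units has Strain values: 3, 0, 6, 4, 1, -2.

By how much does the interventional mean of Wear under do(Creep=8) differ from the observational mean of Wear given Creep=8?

Every unit gets Creep=8 under the intervention. Wear values become -2, -11, 7, 1, -8, -17; E[Wear|do(Creep=8)] = -5.
Observing Creep=8 restricts to units where Creep's equation naturally yields 8: Strain ∈ {3, 6, 4, 1}. In that subpopulation Wear = -2, 7, 1, -8, mean -0.5.
Difference = -5 − (-0.5) = -4.5.

-4.5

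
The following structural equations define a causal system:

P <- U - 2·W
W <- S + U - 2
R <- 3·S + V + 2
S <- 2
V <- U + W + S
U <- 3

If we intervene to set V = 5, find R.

Under do(V=5), the mechanism V <- U + W + S is discarded; V is fixed at 5.
R = 3·S + V + 2  [with S=2, V=5]  = 13

13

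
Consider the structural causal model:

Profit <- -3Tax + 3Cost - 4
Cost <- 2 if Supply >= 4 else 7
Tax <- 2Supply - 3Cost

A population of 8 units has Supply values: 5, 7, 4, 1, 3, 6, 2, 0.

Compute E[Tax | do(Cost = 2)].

1

do(Cost=2) breaks Cost's dependence on Supply. With Cost=2 fixed, Tax across the units is 4, 8, 2, -4, 0, 6, -2, -6, mean 1.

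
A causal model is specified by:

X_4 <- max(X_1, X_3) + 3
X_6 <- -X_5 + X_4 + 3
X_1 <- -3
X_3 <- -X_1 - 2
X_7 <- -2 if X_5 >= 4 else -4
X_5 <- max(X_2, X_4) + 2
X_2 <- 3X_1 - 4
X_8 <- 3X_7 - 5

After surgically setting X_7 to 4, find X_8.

do(X_7=4) replaces the equation X_7 <- -2 if X_5 >= 4 else -4 with the constant X_7 = 4.
X_8 = 3X_7 - 5  [with X_7=4]  = 7

7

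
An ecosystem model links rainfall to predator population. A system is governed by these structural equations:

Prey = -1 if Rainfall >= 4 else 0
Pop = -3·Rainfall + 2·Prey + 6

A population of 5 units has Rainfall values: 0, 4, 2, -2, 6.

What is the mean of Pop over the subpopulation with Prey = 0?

E[Pop|Prey=0] averages over only the 3 units with Prey=0 (Rainfall = 0, 2, -2): Pop = 6, 0, 12, mean 6.

6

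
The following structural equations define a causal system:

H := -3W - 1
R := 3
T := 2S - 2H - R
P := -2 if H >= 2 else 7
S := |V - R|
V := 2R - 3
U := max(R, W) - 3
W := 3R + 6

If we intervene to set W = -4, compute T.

The intervention breaks the incoming arrows to W: W := 3R + 6 no longer applies, and W = -4.
V = 2R - 3  [with R=3]  = 3
S = |V - R|  [with V=3, R=3]  = 0
H = -3W - 1  [with W=-4]  = 11
T = 2S - 2H - R  [with S=0, H=11, R=3]  = -25

-25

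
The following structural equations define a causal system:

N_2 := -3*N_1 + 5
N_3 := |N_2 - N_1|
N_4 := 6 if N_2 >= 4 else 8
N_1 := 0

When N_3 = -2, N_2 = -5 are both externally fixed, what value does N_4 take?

8

The joint intervention fixes N_3 = -2, N_2 = -5, removing each variable's own equation.
N_4 = 6 if N_2 >= 4 else 8  [with N_2=-5]  = 8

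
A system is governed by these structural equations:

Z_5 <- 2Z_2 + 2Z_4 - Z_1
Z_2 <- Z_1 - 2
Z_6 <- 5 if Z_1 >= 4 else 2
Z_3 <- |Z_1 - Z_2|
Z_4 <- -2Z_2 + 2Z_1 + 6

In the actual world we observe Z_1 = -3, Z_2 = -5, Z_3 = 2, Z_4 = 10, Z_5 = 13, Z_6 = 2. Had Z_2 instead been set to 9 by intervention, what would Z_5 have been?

-15

do(Z_2=9) replaces the equation Z_2 <- Z_1 - 2 with the constant Z_2 = 9.
Z_4 = -2Z_2 + 2Z_1 + 6  [with Z_2=9, Z_1=-3]  = -18
Z_5 = 2Z_2 + 2Z_4 - Z_1  [with Z_2=9, Z_4=-18, Z_1=-3]  = -15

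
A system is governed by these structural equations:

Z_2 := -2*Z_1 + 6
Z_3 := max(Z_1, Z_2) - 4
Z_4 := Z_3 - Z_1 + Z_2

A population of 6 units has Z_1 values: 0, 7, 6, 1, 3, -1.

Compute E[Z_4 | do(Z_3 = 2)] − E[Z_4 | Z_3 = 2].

1

Under do(Z_3=2), Z_3's equation is replaced by Z_3=2 for every unit. Per-unit Z_4: 8, -13, -10, 5, -1, 11. Mean = 0.
E[Z_4|Z_3=2] averages over only the 2 units with Z_3=2 (Z_1 = 0, 6): Z_4 = 8, -10, mean -1.
Difference = 0 − (-1) = 1.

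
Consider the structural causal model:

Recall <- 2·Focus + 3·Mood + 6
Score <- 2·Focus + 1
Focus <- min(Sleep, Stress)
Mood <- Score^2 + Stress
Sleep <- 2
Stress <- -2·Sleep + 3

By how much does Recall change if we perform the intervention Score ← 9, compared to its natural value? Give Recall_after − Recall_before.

240

Under do(Score=9), the mechanism Score <- 2·Focus + 1 is discarded; Score is fixed at 9.
Stress = -2·Sleep + 3  [with Sleep=2]  = -1
Focus = min(Sleep, Stress)  [with Sleep=2, Stress=-1]  = -1
Mood = Score^2 + Stress  [with Score=9, Stress=-1]  = 80
Recall = 2·Focus + 3·Mood + 6  [with Focus=-1, Mood=80]  = 244
Without intervention: Stress = -2·Sleep + 3  [with Sleep=2]  = -1; Focus = min(Sleep, Stress)  [with Sleep=2, Stress=-1]  = -1; Score = 2·Focus + 1  [with Focus=-1]  = -1; Mood = Score^2 + Stress  [with Score=-1, Stress=-1]  = 0; Recall = 2·Focus + 3·Mood + 6  [with Focus=-1, Mood=0]  = 4.
Change = 244 − 4 = 240.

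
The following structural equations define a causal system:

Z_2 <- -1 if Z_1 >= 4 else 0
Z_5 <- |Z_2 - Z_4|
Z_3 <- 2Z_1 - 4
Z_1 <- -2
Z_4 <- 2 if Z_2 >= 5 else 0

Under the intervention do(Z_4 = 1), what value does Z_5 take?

1

Intervening sets Z_4 = 1 and removes its equation (Z_4 <- 2 if Z_2 >= 5 else 0).
Z_2 = -1 if Z_1 >= 4 else 0  [with Z_1=-2]  = 0
Z_5 = |Z_2 - Z_4|  [with Z_2=0, Z_4=1]  = 1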